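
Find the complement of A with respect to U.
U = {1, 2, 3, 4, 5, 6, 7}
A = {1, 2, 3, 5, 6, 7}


Universal set U = {1, 2, 3, 4, 5, 6, 7}
Set A = {1, 2, 3, 5, 6, 7}
A' = U \ A = elements in U but not in A
Checking each element of U:
1 (in A, exclude), 2 (in A, exclude), 3 (in A, exclude), 4 (not in A, include), 5 (in A, exclude), 6 (in A, exclude), 7 (in A, exclude)
A' = {4}

{4}


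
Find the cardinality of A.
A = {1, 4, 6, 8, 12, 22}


Set A = {1, 4, 6, 8, 12, 22}
Listing elements: 1, 4, 6, 8, 12, 22
Counting: 6 elements
|A| = 6

6


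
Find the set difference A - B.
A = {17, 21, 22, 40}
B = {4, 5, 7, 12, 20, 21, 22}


Set A = {17, 21, 22, 40}
Set B = {4, 5, 7, 12, 20, 21, 22}
A \ B includes elements in A that are not in B.
Check each element of A:
17 (not in B, keep), 21 (in B, remove), 22 (in B, remove), 40 (not in B, keep)
A \ B = {17, 40}

{17, 40}


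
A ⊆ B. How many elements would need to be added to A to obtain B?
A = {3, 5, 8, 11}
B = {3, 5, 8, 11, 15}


Set A = {3, 5, 8, 11}, |A| = 4
Set B = {3, 5, 8, 11, 15}, |B| = 5
Since A ⊆ B: B \ A = {15}
|B| - |A| = 5 - 4 = 1

1


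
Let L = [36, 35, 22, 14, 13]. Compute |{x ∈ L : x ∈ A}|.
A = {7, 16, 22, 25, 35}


Set A = {7, 16, 22, 25, 35}
Candidates: [36, 35, 22, 14, 13]
Check each candidate:
36 ∉ A, 35 ∈ A, 22 ∈ A, 14 ∉ A, 13 ∉ A
Count of candidates in A: 2

2


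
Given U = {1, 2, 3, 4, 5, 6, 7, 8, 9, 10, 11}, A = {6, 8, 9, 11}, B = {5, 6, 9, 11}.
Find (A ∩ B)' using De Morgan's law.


U = {1, 2, 3, 4, 5, 6, 7, 8, 9, 10, 11}
A = {6, 8, 9, 11}, B = {5, 6, 9, 11}
A ∩ B = {6, 9, 11}
(A ∩ B)' = U \ (A ∩ B) = {1, 2, 3, 4, 5, 7, 8, 10}
Verification via A' ∪ B': A' = {1, 2, 3, 4, 5, 7, 10}, B' = {1, 2, 3, 4, 7, 8, 10}
A' ∪ B' = {1, 2, 3, 4, 5, 7, 8, 10} ✓

{1, 2, 3, 4, 5, 7, 8, 10}


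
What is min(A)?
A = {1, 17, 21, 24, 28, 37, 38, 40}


Set A = {1, 17, 21, 24, 28, 37, 38, 40}
Elements in ascending order: 1, 17, 21, 24, 28, 37, 38, 40
The smallest element is 1.

1


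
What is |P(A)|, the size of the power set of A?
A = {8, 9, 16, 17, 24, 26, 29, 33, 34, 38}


Set A = {8, 9, 16, 17, 24, 26, 29, 33, 34, 38}
|A| = 10
The power set P(A) contains all subsets of A.
|P(A)| = 2^|A| = 2^10 = 1024

1024


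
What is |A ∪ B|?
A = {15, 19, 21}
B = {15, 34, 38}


Set A = {15, 19, 21}, |A| = 3
Set B = {15, 34, 38}, |B| = 3
A ∩ B = {15}, |A ∩ B| = 1
|A ∪ B| = |A| + |B| - |A ∩ B| = 3 + 3 - 1 = 5

5


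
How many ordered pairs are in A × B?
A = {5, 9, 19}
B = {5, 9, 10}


Set A = {5, 9, 19} has 3 elements.
Set B = {5, 9, 10} has 3 elements.
|A × B| = |A| × |B| = 3 × 3 = 9

9


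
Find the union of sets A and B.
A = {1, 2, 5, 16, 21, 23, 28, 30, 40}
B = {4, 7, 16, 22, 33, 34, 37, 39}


Set A = {1, 2, 5, 16, 21, 23, 28, 30, 40}
Set B = {4, 7, 16, 22, 33, 34, 37, 39}
A ∪ B includes all elements in either set.
Elements from A: {1, 2, 5, 16, 21, 23, 28, 30, 40}
Elements from B not already included: {4, 7, 22, 33, 34, 37, 39}
A ∪ B = {1, 2, 4, 5, 7, 16, 21, 22, 23, 28, 30, 33, 34, 37, 39, 40}

{1, 2, 4, 5, 7, 16, 21, 22, 23, 28, 30, 33, 34, 37, 39, 40}


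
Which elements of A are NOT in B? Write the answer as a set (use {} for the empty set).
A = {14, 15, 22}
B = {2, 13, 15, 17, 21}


Set A = {14, 15, 22}
Set B = {2, 13, 15, 17, 21}
Check each element of A against B:
14 ∉ B (include), 15 ∈ B, 22 ∉ B (include)
Elements of A not in B: {14, 22}

{14, 22}


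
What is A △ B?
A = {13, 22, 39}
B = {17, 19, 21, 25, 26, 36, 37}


Set A = {13, 22, 39}
Set B = {17, 19, 21, 25, 26, 36, 37}
A △ B = (A \ B) ∪ (B \ A)
Elements in A but not B: {13, 22, 39}
Elements in B but not A: {17, 19, 21, 25, 26, 36, 37}
A △ B = {13, 17, 19, 21, 22, 25, 26, 36, 37, 39}

{13, 17, 19, 21, 22, 25, 26, 36, 37, 39}


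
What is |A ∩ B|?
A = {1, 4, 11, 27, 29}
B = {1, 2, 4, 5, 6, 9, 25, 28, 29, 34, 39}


Set A = {1, 4, 11, 27, 29}
Set B = {1, 2, 4, 5, 6, 9, 25, 28, 29, 34, 39}
A ∩ B = {1, 4, 29}
|A ∩ B| = 3

3


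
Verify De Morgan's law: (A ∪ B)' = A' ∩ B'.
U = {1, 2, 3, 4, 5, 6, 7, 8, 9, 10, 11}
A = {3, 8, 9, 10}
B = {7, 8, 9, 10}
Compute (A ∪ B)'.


U = {1, 2, 3, 4, 5, 6, 7, 8, 9, 10, 11}
A = {3, 8, 9, 10}, B = {7, 8, 9, 10}
A ∪ B = {3, 7, 8, 9, 10}
(A ∪ B)' = U \ (A ∪ B) = {1, 2, 4, 5, 6, 11}
Verification via A' ∩ B': A' = {1, 2, 4, 5, 6, 7, 11}, B' = {1, 2, 3, 4, 5, 6, 11}
A' ∩ B' = {1, 2, 4, 5, 6, 11} ✓

{1, 2, 4, 5, 6, 11}


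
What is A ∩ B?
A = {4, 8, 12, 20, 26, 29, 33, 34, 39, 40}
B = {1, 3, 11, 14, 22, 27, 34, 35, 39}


Set A = {4, 8, 12, 20, 26, 29, 33, 34, 39, 40}
Set B = {1, 3, 11, 14, 22, 27, 34, 35, 39}
A ∩ B includes only elements in both sets.
Check each element of A against B:
4 ✗, 8 ✗, 12 ✗, 20 ✗, 26 ✗, 29 ✗, 33 ✗, 34 ✓, 39 ✓, 40 ✗
A ∩ B = {34, 39}

{34, 39}


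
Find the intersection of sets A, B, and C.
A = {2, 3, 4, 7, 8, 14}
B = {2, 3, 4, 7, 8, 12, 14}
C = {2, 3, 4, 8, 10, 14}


Set A = {2, 3, 4, 7, 8, 14}
Set B = {2, 3, 4, 7, 8, 12, 14}
Set C = {2, 3, 4, 8, 10, 14}
First, A ∩ B = {2, 3, 4, 7, 8, 14}
Then, (A ∩ B) ∩ C = {2, 3, 4, 8, 14}

{2, 3, 4, 8, 14}


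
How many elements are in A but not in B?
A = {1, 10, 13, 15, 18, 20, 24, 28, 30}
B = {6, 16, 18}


Set A = {1, 10, 13, 15, 18, 20, 24, 28, 30}
Set B = {6, 16, 18}
A \ B = {1, 10, 13, 15, 20, 24, 28, 30}
|A \ B| = 8

8


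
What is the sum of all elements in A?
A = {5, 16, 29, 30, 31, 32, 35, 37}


Set A = {5, 16, 29, 30, 31, 32, 35, 37}
Sum = 5 + 16 + 29 + 30 + 31 + 32 + 35 + 37 = 215

215


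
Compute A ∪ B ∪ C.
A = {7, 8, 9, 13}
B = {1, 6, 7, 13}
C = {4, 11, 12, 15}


Set A = {7, 8, 9, 13}
Set B = {1, 6, 7, 13}
Set C = {4, 11, 12, 15}
First, A ∪ B = {1, 6, 7, 8, 9, 13}
Then, (A ∪ B) ∪ C = {1, 4, 6, 7, 8, 9, 11, 12, 13, 15}

{1, 4, 6, 7, 8, 9, 11, 12, 13, 15}


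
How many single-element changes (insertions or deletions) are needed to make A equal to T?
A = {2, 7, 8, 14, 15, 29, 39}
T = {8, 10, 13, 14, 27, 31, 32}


Set A = {2, 7, 8, 14, 15, 29, 39}
Set T = {8, 10, 13, 14, 27, 31, 32}
Elements to remove from A (in A, not in T): {2, 7, 15, 29, 39} → 5 removals
Elements to add to A (in T, not in A): {10, 13, 27, 31, 32} → 5 additions
Total edits = 5 + 5 = 10

10


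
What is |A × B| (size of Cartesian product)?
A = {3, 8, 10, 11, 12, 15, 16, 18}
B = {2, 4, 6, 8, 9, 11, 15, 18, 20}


Set A = {3, 8, 10, 11, 12, 15, 16, 18} has 8 elements.
Set B = {2, 4, 6, 8, 9, 11, 15, 18, 20} has 9 elements.
|A × B| = |A| × |B| = 8 × 9 = 72

72


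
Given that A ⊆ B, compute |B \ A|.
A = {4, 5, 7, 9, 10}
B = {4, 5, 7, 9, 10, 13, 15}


Set A = {4, 5, 7, 9, 10}, |A| = 5
Set B = {4, 5, 7, 9, 10, 13, 15}, |B| = 7
Since A ⊆ B: B \ A = {13, 15}
|B| - |A| = 7 - 5 = 2

2


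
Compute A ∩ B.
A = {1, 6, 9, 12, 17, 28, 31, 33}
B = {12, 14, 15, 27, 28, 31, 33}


Set A = {1, 6, 9, 12, 17, 28, 31, 33}
Set B = {12, 14, 15, 27, 28, 31, 33}
A ∩ B includes only elements in both sets.
Check each element of A against B:
1 ✗, 6 ✗, 9 ✗, 12 ✓, 17 ✗, 28 ✓, 31 ✓, 33 ✓
A ∩ B = {12, 28, 31, 33}

{12, 28, 31, 33}


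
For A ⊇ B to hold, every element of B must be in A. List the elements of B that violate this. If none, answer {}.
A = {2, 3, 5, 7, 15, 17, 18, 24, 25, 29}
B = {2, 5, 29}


Set A = {2, 3, 5, 7, 15, 17, 18, 24, 25, 29}
Set B = {2, 5, 29}
Check each element of B against A:
2 ∈ A, 5 ∈ A, 29 ∈ A
Elements of B not in A: {}

{}


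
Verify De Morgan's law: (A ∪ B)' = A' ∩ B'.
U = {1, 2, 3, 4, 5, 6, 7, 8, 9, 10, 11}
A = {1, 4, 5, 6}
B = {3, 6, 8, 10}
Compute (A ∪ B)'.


U = {1, 2, 3, 4, 5, 6, 7, 8, 9, 10, 11}
A = {1, 4, 5, 6}, B = {3, 6, 8, 10}
A ∪ B = {1, 3, 4, 5, 6, 8, 10}
(A ∪ B)' = U \ (A ∪ B) = {2, 7, 9, 11}
Verification via A' ∩ B': A' = {2, 3, 7, 8, 9, 10, 11}, B' = {1, 2, 4, 5, 7, 9, 11}
A' ∩ B' = {2, 7, 9, 11} ✓

{2, 7, 9, 11}


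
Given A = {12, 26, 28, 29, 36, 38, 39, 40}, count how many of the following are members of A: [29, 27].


Set A = {12, 26, 28, 29, 36, 38, 39, 40}
Candidates: [29, 27]
Check each candidate:
29 ∈ A, 27 ∉ A
Count of candidates in A: 1

1


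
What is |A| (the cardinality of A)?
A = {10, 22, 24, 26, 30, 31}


Set A = {10, 22, 24, 26, 30, 31}
Listing elements: 10, 22, 24, 26, 30, 31
Counting: 6 elements
|A| = 6

6


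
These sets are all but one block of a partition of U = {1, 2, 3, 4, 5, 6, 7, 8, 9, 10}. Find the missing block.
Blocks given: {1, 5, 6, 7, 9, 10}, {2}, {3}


U = {1, 2, 3, 4, 5, 6, 7, 8, 9, 10}
Shown blocks: {1, 5, 6, 7, 9, 10}, {2}, {3}
A partition's blocks are pairwise disjoint and cover U, so the missing block = U \ (union of shown blocks).
Union of shown blocks: {1, 2, 3, 5, 6, 7, 9, 10}
Missing block = U \ (union) = {4, 8}

{4, 8}


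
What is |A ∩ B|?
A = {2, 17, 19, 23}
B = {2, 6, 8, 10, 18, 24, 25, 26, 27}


Set A = {2, 17, 19, 23}
Set B = {2, 6, 8, 10, 18, 24, 25, 26, 27}
A ∩ B = {2}
|A ∩ B| = 1

1


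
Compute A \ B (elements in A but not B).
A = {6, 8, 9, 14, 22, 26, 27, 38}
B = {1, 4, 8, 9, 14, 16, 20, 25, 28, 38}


Set A = {6, 8, 9, 14, 22, 26, 27, 38}
Set B = {1, 4, 8, 9, 14, 16, 20, 25, 28, 38}
A \ B includes elements in A that are not in B.
Check each element of A:
6 (not in B, keep), 8 (in B, remove), 9 (in B, remove), 14 (in B, remove), 22 (not in B, keep), 26 (not in B, keep), 27 (not in B, keep), 38 (in B, remove)
A \ B = {6, 22, 26, 27}

{6, 22, 26, 27}


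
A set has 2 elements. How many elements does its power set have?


The set has 2 elements.
The power set contains all possible subsets.
|P(A)| = 2^|A| = 2^2 = 4

4


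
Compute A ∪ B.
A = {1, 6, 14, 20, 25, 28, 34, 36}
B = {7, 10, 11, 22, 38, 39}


Set A = {1, 6, 14, 20, 25, 28, 34, 36}
Set B = {7, 10, 11, 22, 38, 39}
A ∪ B includes all elements in either set.
Elements from A: {1, 6, 14, 20, 25, 28, 34, 36}
Elements from B not already included: {7, 10, 11, 22, 38, 39}
A ∪ B = {1, 6, 7, 10, 11, 14, 20, 22, 25, 28, 34, 36, 38, 39}

{1, 6, 7, 10, 11, 14, 20, 22, 25, 28, 34, 36, 38, 39}


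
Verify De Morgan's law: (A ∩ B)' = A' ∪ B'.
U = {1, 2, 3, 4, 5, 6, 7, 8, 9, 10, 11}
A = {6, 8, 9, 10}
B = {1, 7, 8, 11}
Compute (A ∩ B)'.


U = {1, 2, 3, 4, 5, 6, 7, 8, 9, 10, 11}
A = {6, 8, 9, 10}, B = {1, 7, 8, 11}
A ∩ B = {8}
(A ∩ B)' = U \ (A ∩ B) = {1, 2, 3, 4, 5, 6, 7, 9, 10, 11}
Verification via A' ∪ B': A' = {1, 2, 3, 4, 5, 7, 11}, B' = {2, 3, 4, 5, 6, 9, 10}
A' ∪ B' = {1, 2, 3, 4, 5, 6, 7, 9, 10, 11} ✓

{1, 2, 3, 4, 5, 6, 7, 9, 10, 11}


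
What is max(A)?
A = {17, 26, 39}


Set A = {17, 26, 39}
Elements in ascending order: 17, 26, 39
The largest element is 39.

39


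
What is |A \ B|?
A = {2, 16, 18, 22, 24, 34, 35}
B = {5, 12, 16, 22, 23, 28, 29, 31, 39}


Set A = {2, 16, 18, 22, 24, 34, 35}
Set B = {5, 12, 16, 22, 23, 28, 29, 31, 39}
A \ B = {2, 18, 24, 34, 35}
|A \ B| = 5

5


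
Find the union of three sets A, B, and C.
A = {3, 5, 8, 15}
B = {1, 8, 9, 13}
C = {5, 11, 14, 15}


Set A = {3, 5, 8, 15}
Set B = {1, 8, 9, 13}
Set C = {5, 11, 14, 15}
First, A ∪ B = {1, 3, 5, 8, 9, 13, 15}
Then, (A ∪ B) ∪ C = {1, 3, 5, 8, 9, 11, 13, 14, 15}

{1, 3, 5, 8, 9, 11, 13, 14, 15}


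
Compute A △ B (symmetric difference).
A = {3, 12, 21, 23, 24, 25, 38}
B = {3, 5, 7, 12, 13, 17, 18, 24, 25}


Set A = {3, 12, 21, 23, 24, 25, 38}
Set B = {3, 5, 7, 12, 13, 17, 18, 24, 25}
A △ B = (A \ B) ∪ (B \ A)
Elements in A but not B: {21, 23, 38}
Elements in B but not A: {5, 7, 13, 17, 18}
A △ B = {5, 7, 13, 17, 18, 21, 23, 38}

{5, 7, 13, 17, 18, 21, 23, 38}


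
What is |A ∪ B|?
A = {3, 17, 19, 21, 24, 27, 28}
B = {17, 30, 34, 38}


Set A = {3, 17, 19, 21, 24, 27, 28}, |A| = 7
Set B = {17, 30, 34, 38}, |B| = 4
A ∩ B = {17}, |A ∩ B| = 1
|A ∪ B| = |A| + |B| - |A ∩ B| = 7 + 4 - 1 = 10

10


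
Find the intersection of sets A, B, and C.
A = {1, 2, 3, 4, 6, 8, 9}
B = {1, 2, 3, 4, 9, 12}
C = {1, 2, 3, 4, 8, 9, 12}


Set A = {1, 2, 3, 4, 6, 8, 9}
Set B = {1, 2, 3, 4, 9, 12}
Set C = {1, 2, 3, 4, 8, 9, 12}
First, A ∩ B = {1, 2, 3, 4, 9}
Then, (A ∩ B) ∩ C = {1, 2, 3, 4, 9}

{1, 2, 3, 4, 9}


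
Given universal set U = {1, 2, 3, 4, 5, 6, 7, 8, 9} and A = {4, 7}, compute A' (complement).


Universal set U = {1, 2, 3, 4, 5, 6, 7, 8, 9}
Set A = {4, 7}
A' = U \ A = elements in U but not in A
Checking each element of U:
1 (not in A, include), 2 (not in A, include), 3 (not in A, include), 4 (in A, exclude), 5 (not in A, include), 6 (not in A, include), 7 (in A, exclude), 8 (not in A, include), 9 (not in A, include)
A' = {1, 2, 3, 5, 6, 8, 9}

{1, 2, 3, 5, 6, 8, 9}


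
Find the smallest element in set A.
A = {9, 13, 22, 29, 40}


Set A = {9, 13, 22, 29, 40}
Elements in ascending order: 9, 13, 22, 29, 40
The smallest element is 9.

9


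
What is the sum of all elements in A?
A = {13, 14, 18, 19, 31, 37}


Set A = {13, 14, 18, 19, 31, 37}
Sum = 13 + 14 + 18 + 19 + 31 + 37 = 132

132


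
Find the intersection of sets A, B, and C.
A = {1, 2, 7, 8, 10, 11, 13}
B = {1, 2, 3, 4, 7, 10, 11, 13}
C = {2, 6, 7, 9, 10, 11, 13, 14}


Set A = {1, 2, 7, 8, 10, 11, 13}
Set B = {1, 2, 3, 4, 7, 10, 11, 13}
Set C = {2, 6, 7, 9, 10, 11, 13, 14}
First, A ∩ B = {1, 2, 7, 10, 11, 13}
Then, (A ∩ B) ∩ C = {2, 7, 10, 11, 13}

{2, 7, 10, 11, 13}


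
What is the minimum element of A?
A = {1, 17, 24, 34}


Set A = {1, 17, 24, 34}
Elements in ascending order: 1, 17, 24, 34
The smallest element is 1.

1


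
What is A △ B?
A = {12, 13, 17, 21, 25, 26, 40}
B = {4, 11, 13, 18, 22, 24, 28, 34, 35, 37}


Set A = {12, 13, 17, 21, 25, 26, 40}
Set B = {4, 11, 13, 18, 22, 24, 28, 34, 35, 37}
A △ B = (A \ B) ∪ (B \ A)
Elements in A but not B: {12, 17, 21, 25, 26, 40}
Elements in B but not A: {4, 11, 18, 22, 24, 28, 34, 35, 37}
A △ B = {4, 11, 12, 17, 18, 21, 22, 24, 25, 26, 28, 34, 35, 37, 40}

{4, 11, 12, 17, 18, 21, 22, 24, 25, 26, 28, 34, 35, 37, 40}


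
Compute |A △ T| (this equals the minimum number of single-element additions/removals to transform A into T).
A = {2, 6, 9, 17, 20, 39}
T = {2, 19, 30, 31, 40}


Set A = {2, 6, 9, 17, 20, 39}
Set T = {2, 19, 30, 31, 40}
Elements to remove from A (in A, not in T): {6, 9, 17, 20, 39} → 5 removals
Elements to add to A (in T, not in A): {19, 30, 31, 40} → 4 additions
Total edits = 5 + 4 = 9

9


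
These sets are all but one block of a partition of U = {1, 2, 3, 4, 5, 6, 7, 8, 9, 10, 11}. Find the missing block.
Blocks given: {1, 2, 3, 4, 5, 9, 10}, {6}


U = {1, 2, 3, 4, 5, 6, 7, 8, 9, 10, 11}
Shown blocks: {1, 2, 3, 4, 5, 9, 10}, {6}
A partition's blocks are pairwise disjoint and cover U, so the missing block = U \ (union of shown blocks).
Union of shown blocks: {1, 2, 3, 4, 5, 6, 9, 10}
Missing block = U \ (union) = {7, 8, 11}

{7, 8, 11}


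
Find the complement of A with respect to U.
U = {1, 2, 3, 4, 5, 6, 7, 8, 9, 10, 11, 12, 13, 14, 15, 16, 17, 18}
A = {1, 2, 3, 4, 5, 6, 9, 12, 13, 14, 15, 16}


Universal set U = {1, 2, 3, 4, 5, 6, 7, 8, 9, 10, 11, 12, 13, 14, 15, 16, 17, 18}
Set A = {1, 2, 3, 4, 5, 6, 9, 12, 13, 14, 15, 16}
A' = U \ A = elements in U but not in A
Checking each element of U:
1 (in A, exclude), 2 (in A, exclude), 3 (in A, exclude), 4 (in A, exclude), 5 (in A, exclude), 6 (in A, exclude), 7 (not in A, include), 8 (not in A, include), 9 (in A, exclude), 10 (not in A, include), 11 (not in A, include), 12 (in A, exclude), 13 (in A, exclude), 14 (in A, exclude), 15 (in A, exclude), 16 (in A, exclude), 17 (not in A, include), 18 (not in A, include)
A' = {7, 8, 10, 11, 17, 18}

{7, 8, 10, 11, 17, 18}


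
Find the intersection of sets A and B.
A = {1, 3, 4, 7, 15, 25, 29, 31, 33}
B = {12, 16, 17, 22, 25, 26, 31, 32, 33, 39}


Set A = {1, 3, 4, 7, 15, 25, 29, 31, 33}
Set B = {12, 16, 17, 22, 25, 26, 31, 32, 33, 39}
A ∩ B includes only elements in both sets.
Check each element of A against B:
1 ✗, 3 ✗, 4 ✗, 7 ✗, 15 ✗, 25 ✓, 29 ✗, 31 ✓, 33 ✓
A ∩ B = {25, 31, 33}

{25, 31, 33}


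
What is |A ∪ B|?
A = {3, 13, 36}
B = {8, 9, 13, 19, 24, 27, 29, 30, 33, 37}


Set A = {3, 13, 36}, |A| = 3
Set B = {8, 9, 13, 19, 24, 27, 29, 30, 33, 37}, |B| = 10
A ∩ B = {13}, |A ∩ B| = 1
|A ∪ B| = |A| + |B| - |A ∩ B| = 3 + 10 - 1 = 12

12


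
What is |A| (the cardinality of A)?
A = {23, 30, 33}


Set A = {23, 30, 33}
Listing elements: 23, 30, 33
Counting: 3 elements
|A| = 3

3


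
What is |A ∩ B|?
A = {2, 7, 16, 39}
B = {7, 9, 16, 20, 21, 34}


Set A = {2, 7, 16, 39}
Set B = {7, 9, 16, 20, 21, 34}
A ∩ B = {7, 16}
|A ∩ B| = 2

2


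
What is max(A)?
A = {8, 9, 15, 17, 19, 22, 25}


Set A = {8, 9, 15, 17, 19, 22, 25}
Elements in ascending order: 8, 9, 15, 17, 19, 22, 25
The largest element is 25.

25


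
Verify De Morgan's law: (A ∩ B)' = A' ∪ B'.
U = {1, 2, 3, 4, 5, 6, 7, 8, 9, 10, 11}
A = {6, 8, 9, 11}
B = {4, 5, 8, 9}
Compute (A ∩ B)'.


U = {1, 2, 3, 4, 5, 6, 7, 8, 9, 10, 11}
A = {6, 8, 9, 11}, B = {4, 5, 8, 9}
A ∩ B = {8, 9}
(A ∩ B)' = U \ (A ∩ B) = {1, 2, 3, 4, 5, 6, 7, 10, 11}
Verification via A' ∪ B': A' = {1, 2, 3, 4, 5, 7, 10}, B' = {1, 2, 3, 6, 7, 10, 11}
A' ∪ B' = {1, 2, 3, 4, 5, 6, 7, 10, 11} ✓

{1, 2, 3, 4, 5, 6, 7, 10, 11}


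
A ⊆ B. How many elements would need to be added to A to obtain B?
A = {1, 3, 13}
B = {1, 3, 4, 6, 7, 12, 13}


Set A = {1, 3, 13}, |A| = 3
Set B = {1, 3, 4, 6, 7, 12, 13}, |B| = 7
Since A ⊆ B: B \ A = {4, 6, 7, 12}
|B| - |A| = 7 - 3 = 4

4


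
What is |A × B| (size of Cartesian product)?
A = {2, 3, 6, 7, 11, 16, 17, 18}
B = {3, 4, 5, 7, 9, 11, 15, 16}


Set A = {2, 3, 6, 7, 11, 16, 17, 18} has 8 elements.
Set B = {3, 4, 5, 7, 9, 11, 15, 16} has 8 elements.
|A × B| = |A| × |B| = 8 × 8 = 64

64


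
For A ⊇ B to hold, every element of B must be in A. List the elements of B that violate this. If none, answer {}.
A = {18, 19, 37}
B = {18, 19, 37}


Set A = {18, 19, 37}
Set B = {18, 19, 37}
Check each element of B against A:
18 ∈ A, 19 ∈ A, 37 ∈ A
Elements of B not in A: {}

{}


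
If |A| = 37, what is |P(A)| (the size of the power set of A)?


The set has 37 elements.
The power set contains all possible subsets.
|P(A)| = 2^|A| = 2^37 = 137438953472

137438953472


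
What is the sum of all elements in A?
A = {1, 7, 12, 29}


Set A = {1, 7, 12, 29}
Sum = 1 + 7 + 12 + 29 = 49

49


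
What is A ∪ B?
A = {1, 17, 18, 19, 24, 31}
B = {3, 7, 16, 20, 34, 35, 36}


Set A = {1, 17, 18, 19, 24, 31}
Set B = {3, 7, 16, 20, 34, 35, 36}
A ∪ B includes all elements in either set.
Elements from A: {1, 17, 18, 19, 24, 31}
Elements from B not already included: {3, 7, 16, 20, 34, 35, 36}
A ∪ B = {1, 3, 7, 16, 17, 18, 19, 20, 24, 31, 34, 35, 36}

{1, 3, 7, 16, 17, 18, 19, 20, 24, 31, 34, 35, 36}


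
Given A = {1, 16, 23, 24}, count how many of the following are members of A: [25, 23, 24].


Set A = {1, 16, 23, 24}
Candidates: [25, 23, 24]
Check each candidate:
25 ∉ A, 23 ∈ A, 24 ∈ A
Count of candidates in A: 2

2


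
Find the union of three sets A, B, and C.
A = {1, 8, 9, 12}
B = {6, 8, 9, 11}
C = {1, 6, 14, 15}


Set A = {1, 8, 9, 12}
Set B = {6, 8, 9, 11}
Set C = {1, 6, 14, 15}
First, A ∪ B = {1, 6, 8, 9, 11, 12}
Then, (A ∪ B) ∪ C = {1, 6, 8, 9, 11, 12, 14, 15}

{1, 6, 8, 9, 11, 12, 14, 15}


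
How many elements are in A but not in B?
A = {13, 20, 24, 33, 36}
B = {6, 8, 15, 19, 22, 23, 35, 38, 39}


Set A = {13, 20, 24, 33, 36}
Set B = {6, 8, 15, 19, 22, 23, 35, 38, 39}
A \ B = {13, 20, 24, 33, 36}
|A \ B| = 5

5


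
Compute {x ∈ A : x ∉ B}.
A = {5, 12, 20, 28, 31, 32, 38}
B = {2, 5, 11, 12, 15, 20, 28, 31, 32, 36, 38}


Set A = {5, 12, 20, 28, 31, 32, 38}
Set B = {2, 5, 11, 12, 15, 20, 28, 31, 32, 36, 38}
Check each element of A against B:
5 ∈ B, 12 ∈ B, 20 ∈ B, 28 ∈ B, 31 ∈ B, 32 ∈ B, 38 ∈ B
Elements of A not in B: {}

{}


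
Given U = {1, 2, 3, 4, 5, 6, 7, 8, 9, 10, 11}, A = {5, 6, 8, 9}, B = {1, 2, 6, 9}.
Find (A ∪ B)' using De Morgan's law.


U = {1, 2, 3, 4, 5, 6, 7, 8, 9, 10, 11}
A = {5, 6, 8, 9}, B = {1, 2, 6, 9}
A ∪ B = {1, 2, 5, 6, 8, 9}
(A ∪ B)' = U \ (A ∪ B) = {3, 4, 7, 10, 11}
Verification via A' ∩ B': A' = {1, 2, 3, 4, 7, 10, 11}, B' = {3, 4, 5, 7, 8, 10, 11}
A' ∩ B' = {3, 4, 7, 10, 11} ✓

{3, 4, 7, 10, 11}


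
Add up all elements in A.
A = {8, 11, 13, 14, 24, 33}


Set A = {8, 11, 13, 14, 24, 33}
Sum = 8 + 11 + 13 + 14 + 24 + 33 = 103

103


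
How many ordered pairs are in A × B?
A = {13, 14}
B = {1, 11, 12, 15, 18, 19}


Set A = {13, 14} has 2 elements.
Set B = {1, 11, 12, 15, 18, 19} has 6 elements.
|A × B| = |A| × |B| = 2 × 6 = 12

12


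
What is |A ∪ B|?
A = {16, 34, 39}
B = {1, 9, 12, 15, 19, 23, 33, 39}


Set A = {16, 34, 39}, |A| = 3
Set B = {1, 9, 12, 15, 19, 23, 33, 39}, |B| = 8
A ∩ B = {39}, |A ∩ B| = 1
|A ∪ B| = |A| + |B| - |A ∩ B| = 3 + 8 - 1 = 10

10


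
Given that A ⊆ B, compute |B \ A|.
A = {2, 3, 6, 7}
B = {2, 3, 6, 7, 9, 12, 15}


Set A = {2, 3, 6, 7}, |A| = 4
Set B = {2, 3, 6, 7, 9, 12, 15}, |B| = 7
Since A ⊆ B: B \ A = {9, 12, 15}
|B| - |A| = 7 - 4 = 3

3


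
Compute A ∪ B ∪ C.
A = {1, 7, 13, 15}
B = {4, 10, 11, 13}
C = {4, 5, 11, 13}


Set A = {1, 7, 13, 15}
Set B = {4, 10, 11, 13}
Set C = {4, 5, 11, 13}
First, A ∪ B = {1, 4, 7, 10, 11, 13, 15}
Then, (A ∪ B) ∪ C = {1, 4, 5, 7, 10, 11, 13, 15}

{1, 4, 5, 7, 10, 11, 13, 15}


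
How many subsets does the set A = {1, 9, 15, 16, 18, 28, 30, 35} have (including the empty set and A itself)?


Set A = {1, 9, 15, 16, 18, 28, 30, 35}
|A| = 8
The power set P(A) contains all subsets of A.
|P(A)| = 2^|A| = 2^8 = 256

256


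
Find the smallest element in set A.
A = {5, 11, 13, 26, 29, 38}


Set A = {5, 11, 13, 26, 29, 38}
Elements in ascending order: 5, 11, 13, 26, 29, 38
The smallest element is 5.

5


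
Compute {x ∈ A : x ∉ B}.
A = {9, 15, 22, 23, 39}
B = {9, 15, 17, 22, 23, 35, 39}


Set A = {9, 15, 22, 23, 39}
Set B = {9, 15, 17, 22, 23, 35, 39}
Check each element of A against B:
9 ∈ B, 15 ∈ B, 22 ∈ B, 23 ∈ B, 39 ∈ B
Elements of A not in B: {}

{}


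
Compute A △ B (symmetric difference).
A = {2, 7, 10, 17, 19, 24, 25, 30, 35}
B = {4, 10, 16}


Set A = {2, 7, 10, 17, 19, 24, 25, 30, 35}
Set B = {4, 10, 16}
A △ B = (A \ B) ∪ (B \ A)
Elements in A but not B: {2, 7, 17, 19, 24, 25, 30, 35}
Elements in B but not A: {4, 16}
A △ B = {2, 4, 7, 16, 17, 19, 24, 25, 30, 35}

{2, 4, 7, 16, 17, 19, 24, 25, 30, 35}


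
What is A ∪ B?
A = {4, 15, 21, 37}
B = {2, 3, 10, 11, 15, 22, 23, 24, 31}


Set A = {4, 15, 21, 37}
Set B = {2, 3, 10, 11, 15, 22, 23, 24, 31}
A ∪ B includes all elements in either set.
Elements from A: {4, 15, 21, 37}
Elements from B not already included: {2, 3, 10, 11, 22, 23, 24, 31}
A ∪ B = {2, 3, 4, 10, 11, 15, 21, 22, 23, 24, 31, 37}

{2, 3, 4, 10, 11, 15, 21, 22, 23, 24, 31, 37}


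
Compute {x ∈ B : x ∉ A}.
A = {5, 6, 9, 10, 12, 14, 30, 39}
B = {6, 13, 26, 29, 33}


Set A = {5, 6, 9, 10, 12, 14, 30, 39}
Set B = {6, 13, 26, 29, 33}
Check each element of B against A:
6 ∈ A, 13 ∉ A (include), 26 ∉ A (include), 29 ∉ A (include), 33 ∉ A (include)
Elements of B not in A: {13, 26, 29, 33}

{13, 26, 29, 33}


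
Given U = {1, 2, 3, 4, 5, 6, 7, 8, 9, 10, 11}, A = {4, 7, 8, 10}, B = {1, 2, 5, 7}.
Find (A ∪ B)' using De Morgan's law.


U = {1, 2, 3, 4, 5, 6, 7, 8, 9, 10, 11}
A = {4, 7, 8, 10}, B = {1, 2, 5, 7}
A ∪ B = {1, 2, 4, 5, 7, 8, 10}
(A ∪ B)' = U \ (A ∪ B) = {3, 6, 9, 11}
Verification via A' ∩ B': A' = {1, 2, 3, 5, 6, 9, 11}, B' = {3, 4, 6, 8, 9, 10, 11}
A' ∩ B' = {3, 6, 9, 11} ✓

{3, 6, 9, 11}


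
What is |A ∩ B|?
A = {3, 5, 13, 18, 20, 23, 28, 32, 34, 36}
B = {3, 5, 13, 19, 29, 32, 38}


Set A = {3, 5, 13, 18, 20, 23, 28, 32, 34, 36}
Set B = {3, 5, 13, 19, 29, 32, 38}
A ∩ B = {3, 5, 13, 32}
|A ∩ B| = 4

4


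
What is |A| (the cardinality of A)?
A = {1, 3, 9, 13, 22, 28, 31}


Set A = {1, 3, 9, 13, 22, 28, 31}
Listing elements: 1, 3, 9, 13, 22, 28, 31
Counting: 7 elements
|A| = 7

7


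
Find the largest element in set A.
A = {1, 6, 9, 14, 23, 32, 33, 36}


Set A = {1, 6, 9, 14, 23, 32, 33, 36}
Elements in ascending order: 1, 6, 9, 14, 23, 32, 33, 36
The largest element is 36.

36


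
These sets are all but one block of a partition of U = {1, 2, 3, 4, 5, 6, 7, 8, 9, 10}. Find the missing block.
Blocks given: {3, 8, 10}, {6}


U = {1, 2, 3, 4, 5, 6, 7, 8, 9, 10}
Shown blocks: {3, 8, 10}, {6}
A partition's blocks are pairwise disjoint and cover U, so the missing block = U \ (union of shown blocks).
Union of shown blocks: {3, 6, 8, 10}
Missing block = U \ (union) = {1, 2, 4, 5, 7, 9}

{1, 2, 4, 5, 7, 9}


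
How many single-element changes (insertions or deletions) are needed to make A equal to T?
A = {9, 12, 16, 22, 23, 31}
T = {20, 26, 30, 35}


Set A = {9, 12, 16, 22, 23, 31}
Set T = {20, 26, 30, 35}
Elements to remove from A (in A, not in T): {9, 12, 16, 22, 23, 31} → 6 removals
Elements to add to A (in T, not in A): {20, 26, 30, 35} → 4 additions
Total edits = 6 + 4 = 10

10


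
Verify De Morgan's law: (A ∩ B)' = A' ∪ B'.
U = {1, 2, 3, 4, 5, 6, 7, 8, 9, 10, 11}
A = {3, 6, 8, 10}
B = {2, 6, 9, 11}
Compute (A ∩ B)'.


U = {1, 2, 3, 4, 5, 6, 7, 8, 9, 10, 11}
A = {3, 6, 8, 10}, B = {2, 6, 9, 11}
A ∩ B = {6}
(A ∩ B)' = U \ (A ∩ B) = {1, 2, 3, 4, 5, 7, 8, 9, 10, 11}
Verification via A' ∪ B': A' = {1, 2, 4, 5, 7, 9, 11}, B' = {1, 3, 4, 5, 7, 8, 10}
A' ∪ B' = {1, 2, 3, 4, 5, 7, 8, 9, 10, 11} ✓

{1, 2, 3, 4, 5, 7, 8, 9, 10, 11}


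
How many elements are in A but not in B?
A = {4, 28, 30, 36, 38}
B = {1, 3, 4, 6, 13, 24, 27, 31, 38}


Set A = {4, 28, 30, 36, 38}
Set B = {1, 3, 4, 6, 13, 24, 27, 31, 38}
A \ B = {28, 30, 36}
|A \ B| = 3

3


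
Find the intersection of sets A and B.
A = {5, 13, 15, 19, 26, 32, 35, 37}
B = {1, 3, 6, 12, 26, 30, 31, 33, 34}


Set A = {5, 13, 15, 19, 26, 32, 35, 37}
Set B = {1, 3, 6, 12, 26, 30, 31, 33, 34}
A ∩ B includes only elements in both sets.
Check each element of A against B:
5 ✗, 13 ✗, 15 ✗, 19 ✗, 26 ✓, 32 ✗, 35 ✗, 37 ✗
A ∩ B = {26}

{26}


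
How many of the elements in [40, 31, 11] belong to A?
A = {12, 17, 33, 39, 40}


Set A = {12, 17, 33, 39, 40}
Candidates: [40, 31, 11]
Check each candidate:
40 ∈ A, 31 ∉ A, 11 ∉ A
Count of candidates in A: 1

1


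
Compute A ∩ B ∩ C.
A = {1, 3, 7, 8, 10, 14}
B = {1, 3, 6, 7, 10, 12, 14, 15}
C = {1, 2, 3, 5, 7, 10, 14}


Set A = {1, 3, 7, 8, 10, 14}
Set B = {1, 3, 6, 7, 10, 12, 14, 15}
Set C = {1, 2, 3, 5, 7, 10, 14}
First, A ∩ B = {1, 3, 7, 10, 14}
Then, (A ∩ B) ∩ C = {1, 3, 7, 10, 14}

{1, 3, 7, 10, 14}


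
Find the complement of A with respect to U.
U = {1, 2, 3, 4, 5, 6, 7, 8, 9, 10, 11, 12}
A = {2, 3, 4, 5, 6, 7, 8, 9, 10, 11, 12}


Universal set U = {1, 2, 3, 4, 5, 6, 7, 8, 9, 10, 11, 12}
Set A = {2, 3, 4, 5, 6, 7, 8, 9, 10, 11, 12}
A' = U \ A = elements in U but not in A
Checking each element of U:
1 (not in A, include), 2 (in A, exclude), 3 (in A, exclude), 4 (in A, exclude), 5 (in A, exclude), 6 (in A, exclude), 7 (in A, exclude), 8 (in A, exclude), 9 (in A, exclude), 10 (in A, exclude), 11 (in A, exclude), 12 (in A, exclude)
A' = {1}

{1}


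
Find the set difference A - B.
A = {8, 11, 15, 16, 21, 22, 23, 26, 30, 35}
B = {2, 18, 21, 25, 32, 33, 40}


Set A = {8, 11, 15, 16, 21, 22, 23, 26, 30, 35}
Set B = {2, 18, 21, 25, 32, 33, 40}
A \ B includes elements in A that are not in B.
Check each element of A:
8 (not in B, keep), 11 (not in B, keep), 15 (not in B, keep), 16 (not in B, keep), 21 (in B, remove), 22 (not in B, keep), 23 (not in B, keep), 26 (not in B, keep), 30 (not in B, keep), 35 (not in B, keep)
A \ B = {8, 11, 15, 16, 22, 23, 26, 30, 35}

{8, 11, 15, 16, 22, 23, 26, 30, 35}


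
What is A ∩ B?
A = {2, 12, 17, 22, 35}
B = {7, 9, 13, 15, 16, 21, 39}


Set A = {2, 12, 17, 22, 35}
Set B = {7, 9, 13, 15, 16, 21, 39}
A ∩ B includes only elements in both sets.
Check each element of A against B:
2 ✗, 12 ✗, 17 ✗, 22 ✗, 35 ✗
A ∩ B = {}

{}


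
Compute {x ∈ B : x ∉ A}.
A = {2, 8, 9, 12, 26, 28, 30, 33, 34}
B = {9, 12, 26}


Set A = {2, 8, 9, 12, 26, 28, 30, 33, 34}
Set B = {9, 12, 26}
Check each element of B against A:
9 ∈ A, 12 ∈ A, 26 ∈ A
Elements of B not in A: {}

{}


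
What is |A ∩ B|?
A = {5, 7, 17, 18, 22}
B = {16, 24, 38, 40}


Set A = {5, 7, 17, 18, 22}
Set B = {16, 24, 38, 40}
A ∩ B = {}
|A ∩ B| = 0

0


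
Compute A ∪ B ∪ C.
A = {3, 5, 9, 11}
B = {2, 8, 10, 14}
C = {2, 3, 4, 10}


Set A = {3, 5, 9, 11}
Set B = {2, 8, 10, 14}
Set C = {2, 3, 4, 10}
First, A ∪ B = {2, 3, 5, 8, 9, 10, 11, 14}
Then, (A ∪ B) ∪ C = {2, 3, 4, 5, 8, 9, 10, 11, 14}

{2, 3, 4, 5, 8, 9, 10, 11, 14}


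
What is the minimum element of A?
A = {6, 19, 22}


Set A = {6, 19, 22}
Elements in ascending order: 6, 19, 22
The smallest element is 6.

6


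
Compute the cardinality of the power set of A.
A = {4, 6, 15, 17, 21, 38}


Set A = {4, 6, 15, 17, 21, 38}
|A| = 6
The power set P(A) contains all subsets of A.
|P(A)| = 2^|A| = 2^6 = 64

64


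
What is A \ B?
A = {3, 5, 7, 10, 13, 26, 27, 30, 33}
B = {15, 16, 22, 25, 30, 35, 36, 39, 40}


Set A = {3, 5, 7, 10, 13, 26, 27, 30, 33}
Set B = {15, 16, 22, 25, 30, 35, 36, 39, 40}
A \ B includes elements in A that are not in B.
Check each element of A:
3 (not in B, keep), 5 (not in B, keep), 7 (not in B, keep), 10 (not in B, keep), 13 (not in B, keep), 26 (not in B, keep), 27 (not in B, keep), 30 (in B, remove), 33 (not in B, keep)
A \ B = {3, 5, 7, 10, 13, 26, 27, 33}

{3, 5, 7, 10, 13, 26, 27, 33}


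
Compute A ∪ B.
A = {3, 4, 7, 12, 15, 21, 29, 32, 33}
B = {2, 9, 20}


Set A = {3, 4, 7, 12, 15, 21, 29, 32, 33}
Set B = {2, 9, 20}
A ∪ B includes all elements in either set.
Elements from A: {3, 4, 7, 12, 15, 21, 29, 32, 33}
Elements from B not already included: {2, 9, 20}
A ∪ B = {2, 3, 4, 7, 9, 12, 15, 20, 21, 29, 32, 33}

{2, 3, 4, 7, 9, 12, 15, 20, 21, 29, 32, 33}


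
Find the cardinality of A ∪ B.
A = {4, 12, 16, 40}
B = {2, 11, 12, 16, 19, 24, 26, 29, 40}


Set A = {4, 12, 16, 40}, |A| = 4
Set B = {2, 11, 12, 16, 19, 24, 26, 29, 40}, |B| = 9
A ∩ B = {12, 16, 40}, |A ∩ B| = 3
|A ∪ B| = |A| + |B| - |A ∩ B| = 4 + 9 - 3 = 10

10


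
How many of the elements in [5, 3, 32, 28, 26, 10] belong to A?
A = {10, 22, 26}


Set A = {10, 22, 26}
Candidates: [5, 3, 32, 28, 26, 10]
Check each candidate:
5 ∉ A, 3 ∉ A, 32 ∉ A, 28 ∉ A, 26 ∈ A, 10 ∈ A
Count of candidates in A: 2

2


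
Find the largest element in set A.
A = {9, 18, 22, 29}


Set A = {9, 18, 22, 29}
Elements in ascending order: 9, 18, 22, 29
The largest element is 29.

29


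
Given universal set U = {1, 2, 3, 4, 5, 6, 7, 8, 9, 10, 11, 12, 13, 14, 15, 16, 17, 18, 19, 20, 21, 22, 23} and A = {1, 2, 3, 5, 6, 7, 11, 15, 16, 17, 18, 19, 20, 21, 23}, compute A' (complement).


Universal set U = {1, 2, 3, 4, 5, 6, 7, 8, 9, 10, 11, 12, 13, 14, 15, 16, 17, 18, 19, 20, 21, 22, 23}
Set A = {1, 2, 3, 5, 6, 7, 11, 15, 16, 17, 18, 19, 20, 21, 23}
A' = U \ A = elements in U but not in A
Checking each element of U:
1 (in A, exclude), 2 (in A, exclude), 3 (in A, exclude), 4 (not in A, include), 5 (in A, exclude), 6 (in A, exclude), 7 (in A, exclude), 8 (not in A, include), 9 (not in A, include), 10 (not in A, include), 11 (in A, exclude), 12 (not in A, include), 13 (not in A, include), 14 (not in A, include), 15 (in A, exclude), 16 (in A, exclude), 17 (in A, exclude), 18 (in A, exclude), 19 (in A, exclude), 20 (in A, exclude), 21 (in A, exclude), 22 (not in A, include), 23 (in A, exclude)
A' = {4, 8, 9, 10, 12, 13, 14, 22}

{4, 8, 9, 10, 12, 13, 14, 22}


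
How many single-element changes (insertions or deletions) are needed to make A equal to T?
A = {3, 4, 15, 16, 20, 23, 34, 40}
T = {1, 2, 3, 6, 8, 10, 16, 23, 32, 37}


Set A = {3, 4, 15, 16, 20, 23, 34, 40}
Set T = {1, 2, 3, 6, 8, 10, 16, 23, 32, 37}
Elements to remove from A (in A, not in T): {4, 15, 20, 34, 40} → 5 removals
Elements to add to A (in T, not in A): {1, 2, 6, 8, 10, 32, 37} → 7 additions
Total edits = 5 + 7 = 12

12


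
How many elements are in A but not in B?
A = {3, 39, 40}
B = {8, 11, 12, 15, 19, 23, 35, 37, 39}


Set A = {3, 39, 40}
Set B = {8, 11, 12, 15, 19, 23, 35, 37, 39}
A \ B = {3, 40}
|A \ B| = 2

2


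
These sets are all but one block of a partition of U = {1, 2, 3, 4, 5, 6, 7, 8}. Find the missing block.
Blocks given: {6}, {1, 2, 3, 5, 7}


U = {1, 2, 3, 4, 5, 6, 7, 8}
Shown blocks: {6}, {1, 2, 3, 5, 7}
A partition's blocks are pairwise disjoint and cover U, so the missing block = U \ (union of shown blocks).
Union of shown blocks: {1, 2, 3, 5, 6, 7}
Missing block = U \ (union) = {4, 8}

{4, 8}


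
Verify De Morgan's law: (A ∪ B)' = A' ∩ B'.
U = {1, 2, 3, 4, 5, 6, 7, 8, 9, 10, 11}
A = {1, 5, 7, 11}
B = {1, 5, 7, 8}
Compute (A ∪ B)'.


U = {1, 2, 3, 4, 5, 6, 7, 8, 9, 10, 11}
A = {1, 5, 7, 11}, B = {1, 5, 7, 8}
A ∪ B = {1, 5, 7, 8, 11}
(A ∪ B)' = U \ (A ∪ B) = {2, 3, 4, 6, 9, 10}
Verification via A' ∩ B': A' = {2, 3, 4, 6, 8, 9, 10}, B' = {2, 3, 4, 6, 9, 10, 11}
A' ∩ B' = {2, 3, 4, 6, 9, 10} ✓

{2, 3, 4, 6, 9, 10}


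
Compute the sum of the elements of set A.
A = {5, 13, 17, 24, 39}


Set A = {5, 13, 17, 24, 39}
Sum = 5 + 13 + 17 + 24 + 39 = 98

98


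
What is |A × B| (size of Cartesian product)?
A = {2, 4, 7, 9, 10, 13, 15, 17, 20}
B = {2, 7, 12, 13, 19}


Set A = {2, 4, 7, 9, 10, 13, 15, 17, 20} has 9 elements.
Set B = {2, 7, 12, 13, 19} has 5 elements.
|A × B| = |A| × |B| = 9 × 5 = 45

45


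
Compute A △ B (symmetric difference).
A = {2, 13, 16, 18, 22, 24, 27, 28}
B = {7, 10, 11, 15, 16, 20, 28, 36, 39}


Set A = {2, 13, 16, 18, 22, 24, 27, 28}
Set B = {7, 10, 11, 15, 16, 20, 28, 36, 39}
A △ B = (A \ B) ∪ (B \ A)
Elements in A but not B: {2, 13, 18, 22, 24, 27}
Elements in B but not A: {7, 10, 11, 15, 20, 36, 39}
A △ B = {2, 7, 10, 11, 13, 15, 18, 20, 22, 24, 27, 36, 39}

{2, 7, 10, 11, 13, 15, 18, 20, 22, 24, 27, 36, 39}


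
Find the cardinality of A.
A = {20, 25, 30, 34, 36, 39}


Set A = {20, 25, 30, 34, 36, 39}
Listing elements: 20, 25, 30, 34, 36, 39
Counting: 6 elements
|A| = 6

6


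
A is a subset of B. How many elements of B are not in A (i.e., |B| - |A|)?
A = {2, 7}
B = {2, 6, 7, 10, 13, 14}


Set A = {2, 7}, |A| = 2
Set B = {2, 6, 7, 10, 13, 14}, |B| = 6
Since A ⊆ B: B \ A = {6, 10, 13, 14}
|B| - |A| = 6 - 2 = 4

4


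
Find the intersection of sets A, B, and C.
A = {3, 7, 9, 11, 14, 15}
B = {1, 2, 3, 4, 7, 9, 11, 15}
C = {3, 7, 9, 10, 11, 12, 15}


Set A = {3, 7, 9, 11, 14, 15}
Set B = {1, 2, 3, 4, 7, 9, 11, 15}
Set C = {3, 7, 9, 10, 11, 12, 15}
First, A ∩ B = {3, 7, 9, 11, 15}
Then, (A ∩ B) ∩ C = {3, 7, 9, 11, 15}

{3, 7, 9, 11, 15}


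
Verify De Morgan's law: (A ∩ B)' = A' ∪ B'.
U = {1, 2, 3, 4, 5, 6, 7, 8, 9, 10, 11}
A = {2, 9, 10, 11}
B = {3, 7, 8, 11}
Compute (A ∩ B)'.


U = {1, 2, 3, 4, 5, 6, 7, 8, 9, 10, 11}
A = {2, 9, 10, 11}, B = {3, 7, 8, 11}
A ∩ B = {11}
(A ∩ B)' = U \ (A ∩ B) = {1, 2, 3, 4, 5, 6, 7, 8, 9, 10}
Verification via A' ∪ B': A' = {1, 3, 4, 5, 6, 7, 8}, B' = {1, 2, 4, 5, 6, 9, 10}
A' ∪ B' = {1, 2, 3, 4, 5, 6, 7, 8, 9, 10} ✓

{1, 2, 3, 4, 5, 6, 7, 8, 9, 10}


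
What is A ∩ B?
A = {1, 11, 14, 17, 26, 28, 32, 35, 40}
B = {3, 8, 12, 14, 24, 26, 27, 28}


Set A = {1, 11, 14, 17, 26, 28, 32, 35, 40}
Set B = {3, 8, 12, 14, 24, 26, 27, 28}
A ∩ B includes only elements in both sets.
Check each element of A against B:
1 ✗, 11 ✗, 14 ✓, 17 ✗, 26 ✓, 28 ✓, 32 ✗, 35 ✗, 40 ✗
A ∩ B = {14, 26, 28}

{14, 26, 28}


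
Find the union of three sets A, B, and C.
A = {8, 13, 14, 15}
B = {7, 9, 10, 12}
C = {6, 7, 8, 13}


Set A = {8, 13, 14, 15}
Set B = {7, 9, 10, 12}
Set C = {6, 7, 8, 13}
First, A ∪ B = {7, 8, 9, 10, 12, 13, 14, 15}
Then, (A ∪ B) ∪ C = {6, 7, 8, 9, 10, 12, 13, 14, 15}

{6, 7, 8, 9, 10, 12, 13, 14, 15}


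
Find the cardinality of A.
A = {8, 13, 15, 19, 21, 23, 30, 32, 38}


Set A = {8, 13, 15, 19, 21, 23, 30, 32, 38}
Listing elements: 8, 13, 15, 19, 21, 23, 30, 32, 38
Counting: 9 elements
|A| = 9

9


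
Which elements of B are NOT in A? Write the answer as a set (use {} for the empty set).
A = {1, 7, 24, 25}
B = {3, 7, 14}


Set A = {1, 7, 24, 25}
Set B = {3, 7, 14}
Check each element of B against A:
3 ∉ A (include), 7 ∈ A, 14 ∉ A (include)
Elements of B not in A: {3, 14}

{3, 14}


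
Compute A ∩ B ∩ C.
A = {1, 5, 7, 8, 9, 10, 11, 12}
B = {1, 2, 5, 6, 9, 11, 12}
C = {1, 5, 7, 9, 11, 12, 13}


Set A = {1, 5, 7, 8, 9, 10, 11, 12}
Set B = {1, 2, 5, 6, 9, 11, 12}
Set C = {1, 5, 7, 9, 11, 12, 13}
First, A ∩ B = {1, 5, 9, 11, 12}
Then, (A ∩ B) ∩ C = {1, 5, 9, 11, 12}

{1, 5, 9, 11, 12}


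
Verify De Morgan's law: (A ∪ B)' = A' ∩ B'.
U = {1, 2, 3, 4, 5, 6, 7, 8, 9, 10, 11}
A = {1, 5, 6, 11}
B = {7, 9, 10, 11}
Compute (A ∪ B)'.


U = {1, 2, 3, 4, 5, 6, 7, 8, 9, 10, 11}
A = {1, 5, 6, 11}, B = {7, 9, 10, 11}
A ∪ B = {1, 5, 6, 7, 9, 10, 11}
(A ∪ B)' = U \ (A ∪ B) = {2, 3, 4, 8}
Verification via A' ∩ B': A' = {2, 3, 4, 7, 8, 9, 10}, B' = {1, 2, 3, 4, 5, 6, 8}
A' ∩ B' = {2, 3, 4, 8} ✓

{2, 3, 4, 8}


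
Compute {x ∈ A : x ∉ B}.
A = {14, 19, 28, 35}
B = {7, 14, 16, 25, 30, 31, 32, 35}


Set A = {14, 19, 28, 35}
Set B = {7, 14, 16, 25, 30, 31, 32, 35}
Check each element of A against B:
14 ∈ B, 19 ∉ B (include), 28 ∉ B (include), 35 ∈ B
Elements of A not in B: {19, 28}

{19, 28}


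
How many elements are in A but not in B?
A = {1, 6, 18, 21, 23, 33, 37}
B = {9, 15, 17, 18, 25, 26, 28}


Set A = {1, 6, 18, 21, 23, 33, 37}
Set B = {9, 15, 17, 18, 25, 26, 28}
A \ B = {1, 6, 21, 23, 33, 37}
|A \ B| = 6

6


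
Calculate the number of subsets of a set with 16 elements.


The set has 16 elements.
The power set contains all possible subsets.
|P(A)| = 2^|A| = 2^16 = 65536

65536


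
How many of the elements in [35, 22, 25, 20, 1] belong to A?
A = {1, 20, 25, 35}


Set A = {1, 20, 25, 35}
Candidates: [35, 22, 25, 20, 1]
Check each candidate:
35 ∈ A, 22 ∉ A, 25 ∈ A, 20 ∈ A, 1 ∈ A
Count of candidates in A: 4

4


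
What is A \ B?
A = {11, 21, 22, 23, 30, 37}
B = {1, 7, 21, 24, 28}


Set A = {11, 21, 22, 23, 30, 37}
Set B = {1, 7, 21, 24, 28}
A \ B includes elements in A that are not in B.
Check each element of A:
11 (not in B, keep), 21 (in B, remove), 22 (not in B, keep), 23 (not in B, keep), 30 (not in B, keep), 37 (not in B, keep)
A \ B = {11, 22, 23, 30, 37}

{11, 22, 23, 30, 37}


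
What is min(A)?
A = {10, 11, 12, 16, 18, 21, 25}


Set A = {10, 11, 12, 16, 18, 21, 25}
Elements in ascending order: 10, 11, 12, 16, 18, 21, 25
The smallest element is 10.

10


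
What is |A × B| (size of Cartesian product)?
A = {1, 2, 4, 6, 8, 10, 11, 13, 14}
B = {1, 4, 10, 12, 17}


Set A = {1, 2, 4, 6, 8, 10, 11, 13, 14} has 9 elements.
Set B = {1, 4, 10, 12, 17} has 5 elements.
|A × B| = |A| × |B| = 9 × 5 = 45

45


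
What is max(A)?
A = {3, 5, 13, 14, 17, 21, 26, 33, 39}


Set A = {3, 5, 13, 14, 17, 21, 26, 33, 39}
Elements in ascending order: 3, 5, 13, 14, 17, 21, 26, 33, 39
The largest element is 39.

39


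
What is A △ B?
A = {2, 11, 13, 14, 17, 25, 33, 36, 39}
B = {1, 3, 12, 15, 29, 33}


Set A = {2, 11, 13, 14, 17, 25, 33, 36, 39}
Set B = {1, 3, 12, 15, 29, 33}
A △ B = (A \ B) ∪ (B \ A)
Elements in A but not B: {2, 11, 13, 14, 17, 25, 36, 39}
Elements in B but not A: {1, 3, 12, 15, 29}
A △ B = {1, 2, 3, 11, 12, 13, 14, 15, 17, 25, 29, 36, 39}

{1, 2, 3, 11, 12, 13, 14, 15, 17, 25, 29, 36, 39}


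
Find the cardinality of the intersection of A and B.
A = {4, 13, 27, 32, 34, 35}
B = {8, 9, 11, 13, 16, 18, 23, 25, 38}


Set A = {4, 13, 27, 32, 34, 35}
Set B = {8, 9, 11, 13, 16, 18, 23, 25, 38}
A ∩ B = {13}
|A ∩ B| = 1

1
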